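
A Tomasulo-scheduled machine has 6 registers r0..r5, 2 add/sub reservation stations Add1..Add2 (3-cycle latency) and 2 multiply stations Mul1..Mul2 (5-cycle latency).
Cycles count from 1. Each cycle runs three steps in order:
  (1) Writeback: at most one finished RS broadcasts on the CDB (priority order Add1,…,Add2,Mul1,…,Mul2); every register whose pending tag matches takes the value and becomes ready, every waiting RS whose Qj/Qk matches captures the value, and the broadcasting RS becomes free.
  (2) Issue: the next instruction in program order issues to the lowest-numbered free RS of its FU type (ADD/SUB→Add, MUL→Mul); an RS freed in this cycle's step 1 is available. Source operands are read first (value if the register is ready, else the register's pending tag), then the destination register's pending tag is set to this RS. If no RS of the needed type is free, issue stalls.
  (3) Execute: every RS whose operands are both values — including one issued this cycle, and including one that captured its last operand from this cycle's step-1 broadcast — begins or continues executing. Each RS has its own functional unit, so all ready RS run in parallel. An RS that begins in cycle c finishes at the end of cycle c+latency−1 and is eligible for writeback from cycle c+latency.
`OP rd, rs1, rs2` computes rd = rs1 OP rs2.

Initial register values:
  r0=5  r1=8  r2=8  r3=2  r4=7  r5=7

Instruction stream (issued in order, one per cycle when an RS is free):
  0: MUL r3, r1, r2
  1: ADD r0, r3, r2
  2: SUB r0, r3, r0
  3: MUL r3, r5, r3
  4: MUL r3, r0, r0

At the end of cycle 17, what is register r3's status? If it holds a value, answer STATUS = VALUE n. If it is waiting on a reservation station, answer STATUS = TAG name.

c1: issue MUL r3<-Mul1 | r0:5,r1:8,r2:8,r3:Mul1,r4:7,r5:7
c2: issue ADD r0<-Add1 | r0:Add1,r1:8,r2:8,r3:Mul1,r4:7,r5:7
c3: issue SUB r0<-Add2 | r0:Add2,r1:8,r2:8,r3:Mul1,r4:7,r5:7
c4: issue MUL r3<-Mul2 | r0:Add2,r1:8,r2:8,r3:Mul2,r4:7,r5:7
c5: stall | r0:Add2,r1:8,r2:8,r3:Mul2,r4:7,r5:7
c6: CDB Mul1=64; issue MUL r3<-Mul1 | r0:Add2,r1:8,r2:8,r3:Mul1,r4:7,r5:7
c7: - | r0:Add2,r1:8,r2:8,r3:Mul1,r4:7,r5:7
c8: - | r0:Add2,r1:8,r2:8,r3:Mul1,r4:7,r5:7
c9: CDB Add1=72 | r0:Add2,r1:8,r2:8,r3:Mul1,r4:7,r5:7
c10: - | r0:Add2,r1:8,r2:8,r3:Mul1,r4:7,r5:7
c11: CDB Mul2=448 | r0:Add2,r1:8,r2:8,r3:Mul1,r4:7,r5:7
c12: CDB Add2=-8 | r0:-8,r1:8,r2:8,r3:Mul1,r4:7,r5:7
c13: - | r0:-8,r1:8,r2:8,r3:Mul1,r4:7,r5:7
c14: - | r0:-8,r1:8,r2:8,r3:Mul1,r4:7,r5:7
c15: - | r0:-8,r1:8,r2:8,r3:Mul1,r4:7,r5:7
c16: - | r0:-8,r1:8,r2:8,r3:Mul1,r4:7,r5:7
c17: CDB Mul1=64 | r0:-8,r1:8,r2:8,r3:64,r4:7,r5:7

STATUS = VALUE 64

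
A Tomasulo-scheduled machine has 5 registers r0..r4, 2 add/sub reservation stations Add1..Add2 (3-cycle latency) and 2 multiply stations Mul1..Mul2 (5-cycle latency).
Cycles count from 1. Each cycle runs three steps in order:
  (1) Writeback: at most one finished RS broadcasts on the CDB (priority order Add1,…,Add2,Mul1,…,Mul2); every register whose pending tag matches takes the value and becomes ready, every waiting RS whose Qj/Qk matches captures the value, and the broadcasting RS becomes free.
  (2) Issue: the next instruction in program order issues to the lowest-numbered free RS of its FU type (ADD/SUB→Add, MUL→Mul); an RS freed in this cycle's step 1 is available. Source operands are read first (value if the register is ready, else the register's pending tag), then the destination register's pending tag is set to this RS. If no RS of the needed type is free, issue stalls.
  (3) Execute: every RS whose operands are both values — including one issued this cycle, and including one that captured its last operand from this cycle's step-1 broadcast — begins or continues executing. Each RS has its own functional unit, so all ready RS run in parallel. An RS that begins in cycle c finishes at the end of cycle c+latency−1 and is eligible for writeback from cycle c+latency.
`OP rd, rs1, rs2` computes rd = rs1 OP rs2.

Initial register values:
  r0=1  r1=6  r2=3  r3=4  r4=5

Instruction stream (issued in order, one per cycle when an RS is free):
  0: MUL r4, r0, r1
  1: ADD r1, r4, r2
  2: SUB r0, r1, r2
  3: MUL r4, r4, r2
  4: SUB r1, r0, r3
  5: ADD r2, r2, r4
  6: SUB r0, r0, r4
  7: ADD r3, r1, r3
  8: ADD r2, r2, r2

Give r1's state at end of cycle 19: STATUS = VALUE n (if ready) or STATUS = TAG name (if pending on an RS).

STATUS = VALUE 2

  c1: issue MUL r4<-Mul1  regs: r0:1,r1:6,r2:3,r3:4,r4:Mul1
  c2: issue ADD r1<-Add1  regs: r0:1,r1:Add1,r2:3,r3:4,r4:Mul1
  c3: issue SUB r0<-Add2  regs: r0:Add2,r1:Add1,r2:3,r3:4,r4:Mul1
  c4: issue MUL r4<-Mul2  regs: r0:Add2,r1:Add1,r2:3,r3:4,r4:Mul2
  c5: stall  regs: r0:Add2,r1:Add1,r2:3,r3:4,r4:Mul2
  c6: CDB Mul1=6; stall  regs: r0:Add2,r1:Add1,r2:3,r3:4,r4:Mul2
  c7: stall  regs: r0:Add2,r1:Add1,r2:3,r3:4,r4:Mul2
  c8: stall  regs: r0:Add2,r1:Add1,r2:3,r3:4,r4:Mul2
  c9: CDB Add1=9; issue SUB r1<-Add1  regs: r0:Add2,r1:Add1,r2:3,r3:4,r4:Mul2
  c10: stall  regs: r0:Add2,r1:Add1,r2:3,r3:4,r4:Mul2
  c11: CDB Mul2=18; stall  regs: r0:Add2,r1:Add1,r2:3,r3:4,r4:18
  c12: CDB Add2=6; issue ADD r2<-Add2  regs: r0:6,r1:Add1,r2:Add2,r3:4,r4:18
  c13: stall  regs: r0:6,r1:Add1,r2:Add2,r3:4,r4:18
  c14: stall  regs: r0:6,r1:Add1,r2:Add2,r3:4,r4:18
  c15: CDB Add1=2; issue SUB r0<-Add1  regs: r0:Add1,r1:2,r2:Add2,r3:4,r4:18
  c16: CDB Add2=21; issue ADD r3<-Add2  regs: r0:Add1,r1:2,r2:21,r3:Add2,r4:18
  c17: stall  regs: r0:Add1,r1:2,r2:21,r3:Add2,r4:18
  c18: CDB Add1=-12; issue ADD r2<-Add1  regs: r0:-12,r1:2,r2:Add1,r3:Add2,r4:18
  c19: CDB Add2=6  regs: r0:-12,r1:2,r2:Add1,r3:6,r4:18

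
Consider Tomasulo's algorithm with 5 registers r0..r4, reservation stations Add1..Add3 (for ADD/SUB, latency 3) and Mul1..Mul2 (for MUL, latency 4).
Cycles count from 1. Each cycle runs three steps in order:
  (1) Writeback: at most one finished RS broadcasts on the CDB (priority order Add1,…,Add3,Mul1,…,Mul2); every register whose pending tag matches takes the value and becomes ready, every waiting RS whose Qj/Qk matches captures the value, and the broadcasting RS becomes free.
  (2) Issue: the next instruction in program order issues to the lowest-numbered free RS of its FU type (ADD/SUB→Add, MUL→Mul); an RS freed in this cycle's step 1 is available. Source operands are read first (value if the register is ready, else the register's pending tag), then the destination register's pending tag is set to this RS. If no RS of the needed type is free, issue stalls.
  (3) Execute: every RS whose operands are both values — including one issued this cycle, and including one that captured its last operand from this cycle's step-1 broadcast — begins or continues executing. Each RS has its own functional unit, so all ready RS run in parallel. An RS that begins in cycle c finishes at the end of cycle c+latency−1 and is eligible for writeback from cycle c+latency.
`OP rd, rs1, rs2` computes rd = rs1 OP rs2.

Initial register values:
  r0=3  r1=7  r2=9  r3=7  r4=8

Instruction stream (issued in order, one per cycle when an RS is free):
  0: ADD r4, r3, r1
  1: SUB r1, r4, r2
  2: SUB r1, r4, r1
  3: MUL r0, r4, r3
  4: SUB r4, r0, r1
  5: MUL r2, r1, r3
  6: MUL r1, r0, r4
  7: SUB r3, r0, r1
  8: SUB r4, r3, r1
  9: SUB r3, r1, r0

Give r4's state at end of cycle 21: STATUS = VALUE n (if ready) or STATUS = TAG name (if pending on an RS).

STATUS = TAG Add3

c1: issue ADD r4<-Add1 | r0:3,r1:7,r2:9,r3:7,r4:Add1
c2: issue SUB r1<-Add2 | r0:3,r1:Add2,r2:9,r3:7,r4:Add1
c3: issue SUB r1<-Add3 | r0:3,r1:Add3,r2:9,r3:7,r4:Add1
c4: CDB Add1=14; issue MUL r0<-Mul1 | r0:Mul1,r1:Add3,r2:9,r3:7,r4:14
c5: issue SUB r4<-Add1 | r0:Mul1,r1:Add3,r2:9,r3:7,r4:Add1
c6: issue MUL r2<-Mul2 | r0:Mul1,r1:Add3,r2:Mul2,r3:7,r4:Add1
c7: CDB Add2=5; stall | r0:Mul1,r1:Add3,r2:Mul2,r3:7,r4:Add1
c8: CDB Mul1=98; issue MUL r1<-Mul1 | r0:98,r1:Mul1,r2:Mul2,r3:7,r4:Add1
c9: issue SUB r3<-Add2 | r0:98,r1:Mul1,r2:Mul2,r3:Add2,r4:Add1
c10: CDB Add3=9; issue SUB r4<-Add3 | r0:98,r1:Mul1,r2:Mul2,r3:Add2,r4:Add3
c11: stall | r0:98,r1:Mul1,r2:Mul2,r3:Add2,r4:Add3
c12: stall | r0:98,r1:Mul1,r2:Mul2,r3:Add2,r4:Add3
c13: CDB Add1=89; issue SUB r3<-Add1 | r0:98,r1:Mul1,r2:Mul2,r3:Add1,r4:Add3
c14: CDB Mul2=63 | r0:98,r1:Mul1,r2:63,r3:Add1,r4:Add3
c15: - | r0:98,r1:Mul1,r2:63,r3:Add1,r4:Add3
c16: - | r0:98,r1:Mul1,r2:63,r3:Add1,r4:Add3
c17: CDB Mul1=8722 | r0:98,r1:8722,r2:63,r3:Add1,r4:Add3
c18: - | r0:98,r1:8722,r2:63,r3:Add1,r4:Add3
c19: - | r0:98,r1:8722,r2:63,r3:Add1,r4:Add3
c20: CDB Add1=8624 | r0:98,r1:8722,r2:63,r3:8624,r4:Add3
c21: CDB Add2=-8624 | r0:98,r1:8722,r2:63,r3:8624,r4:Add3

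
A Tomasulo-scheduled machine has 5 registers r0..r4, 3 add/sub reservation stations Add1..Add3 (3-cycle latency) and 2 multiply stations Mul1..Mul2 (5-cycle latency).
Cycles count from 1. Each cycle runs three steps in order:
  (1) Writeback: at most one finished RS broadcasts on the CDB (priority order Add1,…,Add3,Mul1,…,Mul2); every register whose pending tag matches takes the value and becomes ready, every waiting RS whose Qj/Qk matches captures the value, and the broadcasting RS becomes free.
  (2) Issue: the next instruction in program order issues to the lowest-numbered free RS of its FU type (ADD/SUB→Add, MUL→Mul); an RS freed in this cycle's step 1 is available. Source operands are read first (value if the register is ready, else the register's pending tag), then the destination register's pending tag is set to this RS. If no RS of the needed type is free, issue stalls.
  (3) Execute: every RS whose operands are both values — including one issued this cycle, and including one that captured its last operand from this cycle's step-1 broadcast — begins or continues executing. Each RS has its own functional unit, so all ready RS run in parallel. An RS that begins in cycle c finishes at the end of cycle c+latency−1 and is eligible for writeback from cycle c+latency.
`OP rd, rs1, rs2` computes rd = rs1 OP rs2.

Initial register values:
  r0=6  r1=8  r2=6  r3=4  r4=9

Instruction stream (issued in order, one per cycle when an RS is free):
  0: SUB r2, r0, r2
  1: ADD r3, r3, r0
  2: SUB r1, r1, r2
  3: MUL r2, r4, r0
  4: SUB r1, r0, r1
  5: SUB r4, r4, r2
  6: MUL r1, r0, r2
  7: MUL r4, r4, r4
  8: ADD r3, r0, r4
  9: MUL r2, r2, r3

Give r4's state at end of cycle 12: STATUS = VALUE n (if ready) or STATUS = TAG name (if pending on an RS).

  c1: issue SUB r2<-Add1  regs: r0:6,r1:8,r2:Add1,r3:4,r4:9
  c2: issue ADD r3<-Add2  regs: r0:6,r1:8,r2:Add1,r3:Add2,r4:9
  c3: issue SUB r1<-Add3  regs: r0:6,r1:Add3,r2:Add1,r3:Add2,r4:9
  c4: CDB Add1=0; issue MUL r2<-Mul1  regs: r0:6,r1:Add3,r2:Mul1,r3:Add2,r4:9
  c5: CDB Add2=10; issue SUB r1<-Add1  regs: r0:6,r1:Add1,r2:Mul1,r3:10,r4:9
  c6: issue SUB r4<-Add2  regs: r0:6,r1:Add1,r2:Mul1,r3:10,r4:Add2
  c7: CDB Add3=8; issue MUL r1<-Mul2  regs: r0:6,r1:Mul2,r2:Mul1,r3:10,r4:Add2
  c8: stall  regs: r0:6,r1:Mul2,r2:Mul1,r3:10,r4:Add2
  c9: CDB Mul1=54; issue MUL r4<-Mul1  regs: r0:6,r1:Mul2,r2:54,r3:10,r4:Mul1
  c10: CDB Add1=-2; issue ADD r3<-Add1  regs: r0:6,r1:Mul2,r2:54,r3:Add1,r4:Mul1
  c11: stall  regs: r0:6,r1:Mul2,r2:54,r3:Add1,r4:Mul1
  c12: CDB Add2=-45; stall  regs: r0:6,r1:Mul2,r2:54,r3:Add1,r4:Mul1

STATUS = TAG Mul1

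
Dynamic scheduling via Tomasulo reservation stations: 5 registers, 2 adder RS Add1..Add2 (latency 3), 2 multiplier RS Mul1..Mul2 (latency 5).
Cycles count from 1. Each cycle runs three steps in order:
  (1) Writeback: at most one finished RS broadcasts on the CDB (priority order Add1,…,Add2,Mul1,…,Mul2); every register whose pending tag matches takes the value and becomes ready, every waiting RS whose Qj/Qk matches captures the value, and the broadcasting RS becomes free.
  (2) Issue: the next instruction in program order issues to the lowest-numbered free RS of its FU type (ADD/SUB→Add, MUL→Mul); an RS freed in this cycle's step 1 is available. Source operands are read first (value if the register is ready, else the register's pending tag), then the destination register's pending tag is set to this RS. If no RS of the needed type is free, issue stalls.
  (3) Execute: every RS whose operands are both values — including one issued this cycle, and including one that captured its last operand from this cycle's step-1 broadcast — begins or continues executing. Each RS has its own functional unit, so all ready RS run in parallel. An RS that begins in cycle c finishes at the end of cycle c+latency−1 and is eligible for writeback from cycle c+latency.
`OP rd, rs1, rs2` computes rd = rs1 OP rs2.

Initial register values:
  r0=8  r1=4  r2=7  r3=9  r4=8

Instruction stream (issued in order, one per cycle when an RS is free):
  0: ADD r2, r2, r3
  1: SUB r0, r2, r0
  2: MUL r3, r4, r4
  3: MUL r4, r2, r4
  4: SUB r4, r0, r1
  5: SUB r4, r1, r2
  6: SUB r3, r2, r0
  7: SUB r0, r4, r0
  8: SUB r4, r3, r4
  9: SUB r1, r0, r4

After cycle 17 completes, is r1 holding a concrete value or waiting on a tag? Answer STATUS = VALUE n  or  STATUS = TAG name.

  c1: issue ADD r2<-Add1  regs: r0:8,r1:4,r2:Add1,r3:9,r4:8
  c2: issue SUB r0<-Add2  regs: r0:Add2,r1:4,r2:Add1,r3:9,r4:8
  c3: issue MUL r3<-Mul1  regs: r0:Add2,r1:4,r2:Add1,r3:Mul1,r4:8
  c4: CDB Add1=16; issue MUL r4<-Mul2  regs: r0:Add2,r1:4,r2:16,r3:Mul1,r4:Mul2
  c5: issue SUB r4<-Add1  regs: r0:Add2,r1:4,r2:16,r3:Mul1,r4:Add1
  c6: stall  regs: r0:Add2,r1:4,r2:16,r3:Mul1,r4:Add1
  c7: CDB Add2=8; issue SUB r4<-Add2  regs: r0:8,r1:4,r2:16,r3:Mul1,r4:Add2
  c8: CDB Mul1=64; stall  regs: r0:8,r1:4,r2:16,r3:64,r4:Add2
  c9: CDB Mul2=128; stall  regs: r0:8,r1:4,r2:16,r3:64,r4:Add2
  c10: CDB Add1=4; issue SUB r3<-Add1  regs: r0:8,r1:4,r2:16,r3:Add1,r4:Add2
  c11: CDB Add2=-12; issue SUB r0<-Add2  regs: r0:Add2,r1:4,r2:16,r3:Add1,r4:-12
  c12: stall  regs: r0:Add2,r1:4,r2:16,r3:Add1,r4:-12
  c13: CDB Add1=8; issue SUB r4<-Add1  regs: r0:Add2,r1:4,r2:16,r3:8,r4:Add1
  c14: CDB Add2=-20; issue SUB r1<-Add2  regs: r0:-20,r1:Add2,r2:16,r3:8,r4:Add1
  c15: -  regs: r0:-20,r1:Add2,r2:16,r3:8,r4:Add1
  c16: CDB Add1=20  regs: r0:-20,r1:Add2,r2:16,r3:8,r4:20
  c17: -  regs: r0:-20,r1:Add2,r2:16,r3:8,r4:20

STATUS = TAG Add2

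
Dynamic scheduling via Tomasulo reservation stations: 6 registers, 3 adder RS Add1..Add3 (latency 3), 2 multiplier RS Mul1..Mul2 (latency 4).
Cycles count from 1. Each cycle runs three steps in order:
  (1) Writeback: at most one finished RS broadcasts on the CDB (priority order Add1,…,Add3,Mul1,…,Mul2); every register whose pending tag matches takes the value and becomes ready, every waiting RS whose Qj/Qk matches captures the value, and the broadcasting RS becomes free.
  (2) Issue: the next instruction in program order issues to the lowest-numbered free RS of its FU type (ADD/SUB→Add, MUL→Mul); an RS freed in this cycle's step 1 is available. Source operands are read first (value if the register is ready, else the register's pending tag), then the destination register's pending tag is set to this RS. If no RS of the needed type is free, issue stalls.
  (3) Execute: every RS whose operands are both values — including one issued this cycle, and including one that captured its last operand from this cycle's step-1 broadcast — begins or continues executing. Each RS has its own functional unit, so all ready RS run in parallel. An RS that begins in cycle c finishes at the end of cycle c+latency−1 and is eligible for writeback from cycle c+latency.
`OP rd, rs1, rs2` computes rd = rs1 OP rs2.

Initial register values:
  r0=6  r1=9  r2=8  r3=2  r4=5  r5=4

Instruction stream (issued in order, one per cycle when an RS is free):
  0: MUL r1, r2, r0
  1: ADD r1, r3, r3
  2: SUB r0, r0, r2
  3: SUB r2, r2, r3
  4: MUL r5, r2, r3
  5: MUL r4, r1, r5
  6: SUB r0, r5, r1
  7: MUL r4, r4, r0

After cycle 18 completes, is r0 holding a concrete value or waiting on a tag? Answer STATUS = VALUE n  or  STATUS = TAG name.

STATUS = VALUE 8

  c1: issue MUL r1<-Mul1  regs: r0:6,r1:Mul1,r2:8,r3:2,r4:5,r5:4
  c2: issue ADD r1<-Add1  regs: r0:6,r1:Add1,r2:8,r3:2,r4:5,r5:4
  c3: issue SUB r0<-Add2  regs: r0:Add2,r1:Add1,r2:8,r3:2,r4:5,r5:4
  c4: issue SUB r2<-Add3  regs: r0:Add2,r1:Add1,r2:Add3,r3:2,r4:5,r5:4
  c5: CDB Add1=4; issue MUL r5<-Mul2  regs: r0:Add2,r1:4,r2:Add3,r3:2,r4:5,r5:Mul2
  c6: CDB Add2=-2; stall  regs: r0:-2,r1:4,r2:Add3,r3:2,r4:5,r5:Mul2
  c7: CDB Add3=6; stall  regs: r0:-2,r1:4,r2:6,r3:2,r4:5,r5:Mul2
  c8: CDB Mul1=48; issue MUL r4<-Mul1  regs: r0:-2,r1:4,r2:6,r3:2,r4:Mul1,r5:Mul2
  c9: issue SUB r0<-Add1  regs: r0:Add1,r1:4,r2:6,r3:2,r4:Mul1,r5:Mul2
  c10: stall  regs: r0:Add1,r1:4,r2:6,r3:2,r4:Mul1,r5:Mul2
  c11: CDB Mul2=12; issue MUL r4<-Mul2  regs: r0:Add1,r1:4,r2:6,r3:2,r4:Mul2,r5:12
  c12: -  regs: r0:Add1,r1:4,r2:6,r3:2,r4:Mul2,r5:12
  c13: -  regs: r0:Add1,r1:4,r2:6,r3:2,r4:Mul2,r5:12
  c14: CDB Add1=8  regs: r0:8,r1:4,r2:6,r3:2,r4:Mul2,r5:12
  c15: CDB Mul1=48  regs: r0:8,r1:4,r2:6,r3:2,r4:Mul2,r5:12
  c16: -  regs: r0:8,r1:4,r2:6,r3:2,r4:Mul2,r5:12
  c17: -  regs: r0:8,r1:4,r2:6,r3:2,r4:Mul2,r5:12
  c18: -  regs: r0:8,r1:4,r2:6,r3:2,r4:Mul2,r5:12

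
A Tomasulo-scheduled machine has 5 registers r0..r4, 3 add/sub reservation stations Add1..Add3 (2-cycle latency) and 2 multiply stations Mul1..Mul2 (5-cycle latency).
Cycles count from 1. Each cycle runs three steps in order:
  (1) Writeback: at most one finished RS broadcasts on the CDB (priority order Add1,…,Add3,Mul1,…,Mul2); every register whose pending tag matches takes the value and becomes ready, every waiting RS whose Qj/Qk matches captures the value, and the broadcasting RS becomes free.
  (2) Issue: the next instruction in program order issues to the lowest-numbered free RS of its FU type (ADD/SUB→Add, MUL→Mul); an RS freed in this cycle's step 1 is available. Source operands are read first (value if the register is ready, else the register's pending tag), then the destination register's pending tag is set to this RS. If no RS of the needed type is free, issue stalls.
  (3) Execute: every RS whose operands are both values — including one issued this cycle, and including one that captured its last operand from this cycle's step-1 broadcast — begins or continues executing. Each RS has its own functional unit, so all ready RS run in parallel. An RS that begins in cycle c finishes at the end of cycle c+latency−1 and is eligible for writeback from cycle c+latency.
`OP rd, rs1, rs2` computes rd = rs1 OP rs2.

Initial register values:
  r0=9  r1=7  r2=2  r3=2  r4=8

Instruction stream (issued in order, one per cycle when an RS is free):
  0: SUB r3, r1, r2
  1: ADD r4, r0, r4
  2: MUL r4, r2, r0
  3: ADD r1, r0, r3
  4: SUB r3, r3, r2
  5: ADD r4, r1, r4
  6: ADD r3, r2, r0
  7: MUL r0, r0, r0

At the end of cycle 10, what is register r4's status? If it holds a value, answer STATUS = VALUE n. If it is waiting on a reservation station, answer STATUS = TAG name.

STATUS = VALUE 32

cycle 1: issue SUB r3<-Add1 // r0:9,r1:7,r2:2,r3:Add1,r4:8
cycle 2: issue ADD r4<-Add2 // r0:9,r1:7,r2:2,r3:Add1,r4:Add2
cycle 3: CDB Add1=5; issue MUL r4<-Mul1 // r0:9,r1:7,r2:2,r3:5,r4:Mul1
cycle 4: CDB Add2=17; issue ADD r1<-Add1 // r0:9,r1:Add1,r2:2,r3:5,r4:Mul1
cycle 5: issue SUB r3<-Add2 // r0:9,r1:Add1,r2:2,r3:Add2,r4:Mul1
cycle 6: CDB Add1=14; issue ADD r4<-Add1 // r0:9,r1:14,r2:2,r3:Add2,r4:Add1
cycle 7: CDB Add2=3; issue ADD r3<-Add2 // r0:9,r1:14,r2:2,r3:Add2,r4:Add1
cycle 8: CDB Mul1=18; issue MUL r0<-Mul1 // r0:Mul1,r1:14,r2:2,r3:Add2,r4:Add1
cycle 9: CDB Add2=11 // r0:Mul1,r1:14,r2:2,r3:11,r4:Add1
cycle 10: CDB Add1=32 // r0:Mul1,r1:14,r2:2,r3:11,r4:32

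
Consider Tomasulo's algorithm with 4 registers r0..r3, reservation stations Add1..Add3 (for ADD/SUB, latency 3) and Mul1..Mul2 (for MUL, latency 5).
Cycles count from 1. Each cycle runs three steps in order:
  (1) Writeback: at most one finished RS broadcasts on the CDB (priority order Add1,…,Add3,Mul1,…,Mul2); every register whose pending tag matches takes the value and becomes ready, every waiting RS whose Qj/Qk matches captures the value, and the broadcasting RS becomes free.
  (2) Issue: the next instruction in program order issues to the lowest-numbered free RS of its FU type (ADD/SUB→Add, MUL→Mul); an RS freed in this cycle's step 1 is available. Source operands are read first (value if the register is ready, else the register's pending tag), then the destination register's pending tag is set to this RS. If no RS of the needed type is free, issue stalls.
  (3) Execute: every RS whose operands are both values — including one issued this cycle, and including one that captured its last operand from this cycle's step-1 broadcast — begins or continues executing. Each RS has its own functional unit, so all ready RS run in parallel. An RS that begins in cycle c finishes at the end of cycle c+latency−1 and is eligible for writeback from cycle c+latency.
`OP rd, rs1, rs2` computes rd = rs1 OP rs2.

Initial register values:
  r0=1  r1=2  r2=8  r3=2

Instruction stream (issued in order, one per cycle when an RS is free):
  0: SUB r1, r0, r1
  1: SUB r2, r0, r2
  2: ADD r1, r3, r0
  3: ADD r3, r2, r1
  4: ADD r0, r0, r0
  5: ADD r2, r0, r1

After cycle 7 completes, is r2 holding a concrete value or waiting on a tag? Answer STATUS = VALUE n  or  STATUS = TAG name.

STATUS = TAG Add3

c1: issue SUB r1<-Add1 | r0:1,r1:Add1,r2:8,r3:2
c2: issue SUB r2<-Add2 | r0:1,r1:Add1,r2:Add2,r3:2
c3: issue ADD r1<-Add3 | r0:1,r1:Add3,r2:Add2,r3:2
c4: CDB Add1=-1; issue ADD r3<-Add1 | r0:1,r1:Add3,r2:Add2,r3:Add1
c5: CDB Add2=-7; issue ADD r0<-Add2 | r0:Add2,r1:Add3,r2:-7,r3:Add1
c6: CDB Add3=3; issue ADD r2<-Add3 | r0:Add2,r1:3,r2:Add3,r3:Add1
c7: - | r0:Add2,r1:3,r2:Add3,r3:Add1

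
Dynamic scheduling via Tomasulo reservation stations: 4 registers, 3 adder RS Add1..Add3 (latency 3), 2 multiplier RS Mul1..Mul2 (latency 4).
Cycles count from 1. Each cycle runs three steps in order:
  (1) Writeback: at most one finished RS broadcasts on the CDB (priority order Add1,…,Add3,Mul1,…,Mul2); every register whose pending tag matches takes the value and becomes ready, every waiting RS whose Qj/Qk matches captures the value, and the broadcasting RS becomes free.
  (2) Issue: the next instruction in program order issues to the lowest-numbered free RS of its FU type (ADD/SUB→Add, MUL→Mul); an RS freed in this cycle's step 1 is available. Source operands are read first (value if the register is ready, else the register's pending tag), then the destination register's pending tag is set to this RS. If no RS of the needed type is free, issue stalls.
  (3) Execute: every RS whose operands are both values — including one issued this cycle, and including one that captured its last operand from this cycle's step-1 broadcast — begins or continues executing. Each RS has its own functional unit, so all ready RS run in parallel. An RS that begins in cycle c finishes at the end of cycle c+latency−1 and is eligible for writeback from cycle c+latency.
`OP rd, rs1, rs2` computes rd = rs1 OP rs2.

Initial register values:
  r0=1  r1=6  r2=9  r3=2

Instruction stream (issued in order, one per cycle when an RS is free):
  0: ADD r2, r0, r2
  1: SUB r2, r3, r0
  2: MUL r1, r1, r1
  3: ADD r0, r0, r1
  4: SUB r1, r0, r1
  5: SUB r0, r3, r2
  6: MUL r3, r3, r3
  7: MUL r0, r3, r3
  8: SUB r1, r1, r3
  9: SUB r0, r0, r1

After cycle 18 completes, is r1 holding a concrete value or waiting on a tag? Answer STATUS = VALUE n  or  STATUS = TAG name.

  c1: issue ADD r2<-Add1  regs: r0:1,r1:6,r2:Add1,r3:2
  c2: issue SUB r2<-Add2  regs: r0:1,r1:6,r2:Add2,r3:2
  c3: issue MUL r1<-Mul1  regs: r0:1,r1:Mul1,r2:Add2,r3:2
  c4: CDB Add1=10; issue ADD r0<-Add1  regs: r0:Add1,r1:Mul1,r2:Add2,r3:2
  c5: CDB Add2=1; issue SUB r1<-Add2  regs: r0:Add1,r1:Add2,r2:1,r3:2
  c6: issue SUB r0<-Add3  regs: r0:Add3,r1:Add2,r2:1,r3:2
  c7: CDB Mul1=36; issue MUL r3<-Mul1  regs: r0:Add3,r1:Add2,r2:1,r3:Mul1
  c8: issue MUL r0<-Mul2  regs: r0:Mul2,r1:Add2,r2:1,r3:Mul1
  c9: CDB Add3=1; issue SUB r1<-Add3  regs: r0:Mul2,r1:Add3,r2:1,r3:Mul1
  c10: CDB Add1=37; issue SUB r0<-Add1  regs: r0:Add1,r1:Add3,r2:1,r3:Mul1
  c11: CDB Mul1=4  regs: r0:Add1,r1:Add3,r2:1,r3:4
  c12: -  regs: r0:Add1,r1:Add3,r2:1,r3:4
  c13: CDB Add2=1  regs: r0:Add1,r1:Add3,r2:1,r3:4
  c14: -  regs: r0:Add1,r1:Add3,r2:1,r3:4
  c15: CDB Mul2=16  regs: r0:Add1,r1:Add3,r2:1,r3:4
  c16: CDB Add3=-3  regs: r0:Add1,r1:-3,r2:1,r3:4
  c17: -  regs: r0:Add1,r1:-3,r2:1,r3:4
  c18: -  regs: r0:Add1,r1:-3,r2:1,r3:4

STATUS = VALUE -3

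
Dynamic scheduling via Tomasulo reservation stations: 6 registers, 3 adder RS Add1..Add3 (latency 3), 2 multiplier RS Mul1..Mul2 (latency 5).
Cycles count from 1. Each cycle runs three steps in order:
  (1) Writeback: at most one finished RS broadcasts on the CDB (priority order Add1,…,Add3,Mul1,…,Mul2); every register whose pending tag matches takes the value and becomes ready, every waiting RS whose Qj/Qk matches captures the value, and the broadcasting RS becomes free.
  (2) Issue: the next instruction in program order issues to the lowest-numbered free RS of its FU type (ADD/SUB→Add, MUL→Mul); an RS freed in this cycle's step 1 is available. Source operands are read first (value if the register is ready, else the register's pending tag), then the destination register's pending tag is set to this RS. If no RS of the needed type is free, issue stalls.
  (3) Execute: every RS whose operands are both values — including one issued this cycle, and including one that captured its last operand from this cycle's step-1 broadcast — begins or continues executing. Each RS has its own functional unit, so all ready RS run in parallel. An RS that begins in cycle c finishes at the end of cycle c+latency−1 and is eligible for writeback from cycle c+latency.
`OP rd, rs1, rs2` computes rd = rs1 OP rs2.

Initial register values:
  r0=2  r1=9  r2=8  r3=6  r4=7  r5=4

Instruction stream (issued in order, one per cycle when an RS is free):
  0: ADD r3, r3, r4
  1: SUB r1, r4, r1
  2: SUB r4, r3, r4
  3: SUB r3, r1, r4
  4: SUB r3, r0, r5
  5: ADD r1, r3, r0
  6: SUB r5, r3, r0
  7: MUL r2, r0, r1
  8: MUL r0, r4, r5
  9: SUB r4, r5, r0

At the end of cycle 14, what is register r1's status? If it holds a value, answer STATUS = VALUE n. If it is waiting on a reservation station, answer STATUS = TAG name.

STATUS = VALUE 0

cycle 1: issue ADD r3<-Add1 // r0:2,r1:9,r2:8,r3:Add1,r4:7,r5:4
cycle 2: issue SUB r1<-Add2 // r0:2,r1:Add2,r2:8,r3:Add1,r4:7,r5:4
cycle 3: issue SUB r4<-Add3 // r0:2,r1:Add2,r2:8,r3:Add1,r4:Add3,r5:4
cycle 4: CDB Add1=13; issue SUB r3<-Add1 // r0:2,r1:Add2,r2:8,r3:Add1,r4:Add3,r5:4
cycle 5: CDB Add2=-2; issue SUB r3<-Add2 // r0:2,r1:-2,r2:8,r3:Add2,r4:Add3,r5:4
cycle 6: stall // r0:2,r1:-2,r2:8,r3:Add2,r4:Add3,r5:4
cycle 7: CDB Add3=6; issue ADD r1<-Add3 // r0:2,r1:Add3,r2:8,r3:Add2,r4:6,r5:4
cycle 8: CDB Add2=-2; issue SUB r5<-Add2 // r0:2,r1:Add3,r2:8,r3:-2,r4:6,r5:Add2
cycle 9: issue MUL r2<-Mul1 // r0:2,r1:Add3,r2:Mul1,r3:-2,r4:6,r5:Add2
cycle 10: CDB Add1=-8; issue MUL r0<-Mul2 // r0:Mul2,r1:Add3,r2:Mul1,r3:-2,r4:6,r5:Add2
cycle 11: CDB Add2=-4; issue SUB r4<-Add1 // r0:Mul2,r1:Add3,r2:Mul1,r3:-2,r4:Add1,r5:-4
cycle 12: CDB Add3=0 // r0:Mul2,r1:0,r2:Mul1,r3:-2,r4:Add1,r5:-4
cycle 13: - // r0:Mul2,r1:0,r2:Mul1,r3:-2,r4:Add1,r5:-4
cycle 14: - // r0:Mul2,r1:0,r2:Mul1,r3:-2,r4:Add1,r5:-4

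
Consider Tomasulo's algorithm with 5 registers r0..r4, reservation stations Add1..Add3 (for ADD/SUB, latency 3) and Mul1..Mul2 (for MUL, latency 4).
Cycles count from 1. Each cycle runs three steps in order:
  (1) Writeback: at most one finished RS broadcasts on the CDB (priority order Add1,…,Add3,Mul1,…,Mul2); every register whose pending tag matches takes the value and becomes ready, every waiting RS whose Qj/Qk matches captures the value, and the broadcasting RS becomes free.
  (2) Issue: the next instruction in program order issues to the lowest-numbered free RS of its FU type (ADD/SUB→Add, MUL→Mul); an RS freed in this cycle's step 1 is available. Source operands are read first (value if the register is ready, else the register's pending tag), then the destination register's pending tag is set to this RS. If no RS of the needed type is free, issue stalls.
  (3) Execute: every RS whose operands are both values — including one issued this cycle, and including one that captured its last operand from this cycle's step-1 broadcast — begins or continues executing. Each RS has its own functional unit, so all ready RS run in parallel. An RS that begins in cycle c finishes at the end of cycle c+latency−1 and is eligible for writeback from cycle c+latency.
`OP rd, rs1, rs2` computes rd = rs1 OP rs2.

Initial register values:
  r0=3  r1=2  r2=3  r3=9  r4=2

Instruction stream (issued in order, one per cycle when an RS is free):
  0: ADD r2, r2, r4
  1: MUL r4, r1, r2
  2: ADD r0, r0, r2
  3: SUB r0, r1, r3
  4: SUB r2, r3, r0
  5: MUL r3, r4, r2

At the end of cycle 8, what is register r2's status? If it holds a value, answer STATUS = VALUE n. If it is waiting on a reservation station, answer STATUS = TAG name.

cycle 1: issue ADD r2<-Add1 // r0:3,r1:2,r2:Add1,r3:9,r4:2
cycle 2: issue MUL r4<-Mul1 // r0:3,r1:2,r2:Add1,r3:9,r4:Mul1
cycle 3: issue ADD r0<-Add2 // r0:Add2,r1:2,r2:Add1,r3:9,r4:Mul1
cycle 4: CDB Add1=5; issue SUB r0<-Add1 // r0:Add1,r1:2,r2:5,r3:9,r4:Mul1
cycle 5: issue SUB r2<-Add3 // r0:Add1,r1:2,r2:Add3,r3:9,r4:Mul1
cycle 6: issue MUL r3<-Mul2 // r0:Add1,r1:2,r2:Add3,r3:Mul2,r4:Mul1
cycle 7: CDB Add1=-7 // r0:-7,r1:2,r2:Add3,r3:Mul2,r4:Mul1
cycle 8: CDB Add2=8 // r0:-7,r1:2,r2:Add3,r3:Mul2,r4:Mul1

STATUS = TAG Add3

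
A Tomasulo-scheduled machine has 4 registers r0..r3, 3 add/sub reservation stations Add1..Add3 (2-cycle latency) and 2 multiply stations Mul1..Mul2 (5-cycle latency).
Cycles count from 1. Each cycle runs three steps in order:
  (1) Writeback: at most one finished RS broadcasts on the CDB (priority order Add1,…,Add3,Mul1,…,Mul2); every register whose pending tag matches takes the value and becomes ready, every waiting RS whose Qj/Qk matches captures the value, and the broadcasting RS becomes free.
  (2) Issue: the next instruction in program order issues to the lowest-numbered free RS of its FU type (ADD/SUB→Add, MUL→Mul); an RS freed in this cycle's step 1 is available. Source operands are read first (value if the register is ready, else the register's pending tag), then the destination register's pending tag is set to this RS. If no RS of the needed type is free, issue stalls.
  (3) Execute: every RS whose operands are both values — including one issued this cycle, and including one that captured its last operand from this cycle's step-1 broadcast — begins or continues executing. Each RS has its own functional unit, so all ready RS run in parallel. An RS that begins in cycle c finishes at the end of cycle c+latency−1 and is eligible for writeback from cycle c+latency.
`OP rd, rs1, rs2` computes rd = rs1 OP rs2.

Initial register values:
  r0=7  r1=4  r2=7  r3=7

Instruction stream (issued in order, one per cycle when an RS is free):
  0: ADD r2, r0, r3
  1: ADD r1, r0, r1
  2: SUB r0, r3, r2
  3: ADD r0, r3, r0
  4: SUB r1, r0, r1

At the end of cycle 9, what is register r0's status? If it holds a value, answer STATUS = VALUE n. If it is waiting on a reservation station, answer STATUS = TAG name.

cycle 1: issue ADD r2<-Add1 // r0:7,r1:4,r2:Add1,r3:7
cycle 2: issue ADD r1<-Add2 // r0:7,r1:Add2,r2:Add1,r3:7
cycle 3: CDB Add1=14; issue SUB r0<-Add1 // r0:Add1,r1:Add2,r2:14,r3:7
cycle 4: CDB Add2=11; issue ADD r0<-Add2 // r0:Add2,r1:11,r2:14,r3:7
cycle 5: CDB Add1=-7; issue SUB r1<-Add1 // r0:Add2,r1:Add1,r2:14,r3:7
cycle 6: - // r0:Add2,r1:Add1,r2:14,r3:7
cycle 7: CDB Add2=0 // r0:0,r1:Add1,r2:14,r3:7
cycle 8: - // r0:0,r1:Add1,r2:14,r3:7
cycle 9: CDB Add1=-11 // r0:0,r1:-11,r2:14,r3:7

STATUS = VALUE 0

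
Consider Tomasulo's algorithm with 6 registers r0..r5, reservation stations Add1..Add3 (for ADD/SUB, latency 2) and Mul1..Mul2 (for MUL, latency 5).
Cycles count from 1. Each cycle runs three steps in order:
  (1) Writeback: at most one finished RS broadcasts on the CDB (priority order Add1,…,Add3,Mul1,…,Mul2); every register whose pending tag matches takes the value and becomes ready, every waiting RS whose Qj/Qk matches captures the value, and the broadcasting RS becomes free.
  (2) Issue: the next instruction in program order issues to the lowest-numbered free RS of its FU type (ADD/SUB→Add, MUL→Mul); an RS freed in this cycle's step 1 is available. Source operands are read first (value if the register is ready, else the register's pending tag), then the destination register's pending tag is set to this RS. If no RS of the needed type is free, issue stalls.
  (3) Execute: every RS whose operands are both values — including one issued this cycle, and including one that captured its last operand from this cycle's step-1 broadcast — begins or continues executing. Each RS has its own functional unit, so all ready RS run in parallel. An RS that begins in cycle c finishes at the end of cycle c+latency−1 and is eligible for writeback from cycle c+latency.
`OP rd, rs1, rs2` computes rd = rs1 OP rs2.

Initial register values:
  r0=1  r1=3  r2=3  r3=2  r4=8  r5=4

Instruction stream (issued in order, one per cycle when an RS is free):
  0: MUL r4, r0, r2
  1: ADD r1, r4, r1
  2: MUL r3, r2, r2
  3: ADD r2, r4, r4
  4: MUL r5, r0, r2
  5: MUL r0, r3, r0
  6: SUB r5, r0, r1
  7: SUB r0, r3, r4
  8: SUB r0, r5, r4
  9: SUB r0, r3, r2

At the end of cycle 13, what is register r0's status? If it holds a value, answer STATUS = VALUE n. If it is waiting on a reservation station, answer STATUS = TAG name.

cycle 1: issue MUL r4<-Mul1 // r0:1,r1:3,r2:3,r3:2,r4:Mul1,r5:4
cycle 2: issue ADD r1<-Add1 // r0:1,r1:Add1,r2:3,r3:2,r4:Mul1,r5:4
cycle 3: issue MUL r3<-Mul2 // r0:1,r1:Add1,r2:3,r3:Mul2,r4:Mul1,r5:4
cycle 4: issue ADD r2<-Add2 // r0:1,r1:Add1,r2:Add2,r3:Mul2,r4:Mul1,r5:4
cycle 5: stall // r0:1,r1:Add1,r2:Add2,r3:Mul2,r4:Mul1,r5:4
cycle 6: CDB Mul1=3; issue MUL r5<-Mul1 // r0:1,r1:Add1,r2:Add2,r3:Mul2,r4:3,r5:Mul1
cycle 7: stall // r0:1,r1:Add1,r2:Add2,r3:Mul2,r4:3,r5:Mul1
cycle 8: CDB Add1=6; stall // r0:1,r1:6,r2:Add2,r3:Mul2,r4:3,r5:Mul1
cycle 9: CDB Add2=6; stall // r0:1,r1:6,r2:6,r3:Mul2,r4:3,r5:Mul1
cycle 10: CDB Mul2=9; issue MUL r0<-Mul2 // r0:Mul2,r1:6,r2:6,r3:9,r4:3,r5:Mul1
cycle 11: issue SUB r5<-Add1 // r0:Mul2,r1:6,r2:6,r3:9,r4:3,r5:Add1
cycle 12: issue SUB r0<-Add2 // r0:Add2,r1:6,r2:6,r3:9,r4:3,r5:Add1
cycle 13: issue SUB r0<-Add3 // r0:Add3,r1:6,r2:6,r3:9,r4:3,r5:Add1

STATUS = TAG Add3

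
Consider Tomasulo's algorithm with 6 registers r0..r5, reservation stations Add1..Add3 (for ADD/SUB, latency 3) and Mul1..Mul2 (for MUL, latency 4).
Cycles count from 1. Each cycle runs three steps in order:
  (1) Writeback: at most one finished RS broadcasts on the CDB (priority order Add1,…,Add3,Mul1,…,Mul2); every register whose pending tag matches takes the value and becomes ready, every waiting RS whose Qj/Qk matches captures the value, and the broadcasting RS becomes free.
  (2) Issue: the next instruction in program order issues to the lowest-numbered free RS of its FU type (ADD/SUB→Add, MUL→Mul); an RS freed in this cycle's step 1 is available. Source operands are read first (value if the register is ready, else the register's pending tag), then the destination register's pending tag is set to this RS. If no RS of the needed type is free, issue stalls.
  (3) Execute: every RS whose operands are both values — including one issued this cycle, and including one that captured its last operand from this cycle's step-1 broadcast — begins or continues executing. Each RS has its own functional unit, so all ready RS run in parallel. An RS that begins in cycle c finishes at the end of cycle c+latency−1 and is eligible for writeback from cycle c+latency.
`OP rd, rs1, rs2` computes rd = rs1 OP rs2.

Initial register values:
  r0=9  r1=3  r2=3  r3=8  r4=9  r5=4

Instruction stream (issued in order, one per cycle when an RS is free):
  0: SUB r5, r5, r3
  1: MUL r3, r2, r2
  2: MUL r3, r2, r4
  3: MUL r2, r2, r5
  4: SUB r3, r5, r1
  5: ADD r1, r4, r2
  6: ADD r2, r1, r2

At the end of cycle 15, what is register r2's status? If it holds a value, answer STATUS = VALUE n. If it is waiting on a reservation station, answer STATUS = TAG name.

c1: issue SUB r5<-Add1 | r0:9,r1:3,r2:3,r3:8,r4:9,r5:Add1
c2: issue MUL r3<-Mul1 | r0:9,r1:3,r2:3,r3:Mul1,r4:9,r5:Add1
c3: issue MUL r3<-Mul2 | r0:9,r1:3,r2:3,r3:Mul2,r4:9,r5:Add1
c4: CDB Add1=-4; stall | r0:9,r1:3,r2:3,r3:Mul2,r4:9,r5:-4
c5: stall | r0:9,r1:3,r2:3,r3:Mul2,r4:9,r5:-4
c6: CDB Mul1=9; issue MUL r2<-Mul1 | r0:9,r1:3,r2:Mul1,r3:Mul2,r4:9,r5:-4
c7: CDB Mul2=27; issue SUB r3<-Add1 | r0:9,r1:3,r2:Mul1,r3:Add1,r4:9,r5:-4
c8: issue ADD r1<-Add2 | r0:9,r1:Add2,r2:Mul1,r3:Add1,r4:9,r5:-4
c9: issue ADD r2<-Add3 | r0:9,r1:Add2,r2:Add3,r3:Add1,r4:9,r5:-4
c10: CDB Add1=-7 | r0:9,r1:Add2,r2:Add3,r3:-7,r4:9,r5:-4
c11: CDB Mul1=-12 | r0:9,r1:Add2,r2:Add3,r3:-7,r4:9,r5:-4
c12: - | r0:9,r1:Add2,r2:Add3,r3:-7,r4:9,r5:-4
c13: - | r0:9,r1:Add2,r2:Add3,r3:-7,r4:9,r5:-4
c14: CDB Add2=-3 | r0:9,r1:-3,r2:Add3,r3:-7,r4:9,r5:-4
c15: - | r0:9,r1:-3,r2:Add3,r3:-7,r4:9,r5:-4

STATUS = TAG Add3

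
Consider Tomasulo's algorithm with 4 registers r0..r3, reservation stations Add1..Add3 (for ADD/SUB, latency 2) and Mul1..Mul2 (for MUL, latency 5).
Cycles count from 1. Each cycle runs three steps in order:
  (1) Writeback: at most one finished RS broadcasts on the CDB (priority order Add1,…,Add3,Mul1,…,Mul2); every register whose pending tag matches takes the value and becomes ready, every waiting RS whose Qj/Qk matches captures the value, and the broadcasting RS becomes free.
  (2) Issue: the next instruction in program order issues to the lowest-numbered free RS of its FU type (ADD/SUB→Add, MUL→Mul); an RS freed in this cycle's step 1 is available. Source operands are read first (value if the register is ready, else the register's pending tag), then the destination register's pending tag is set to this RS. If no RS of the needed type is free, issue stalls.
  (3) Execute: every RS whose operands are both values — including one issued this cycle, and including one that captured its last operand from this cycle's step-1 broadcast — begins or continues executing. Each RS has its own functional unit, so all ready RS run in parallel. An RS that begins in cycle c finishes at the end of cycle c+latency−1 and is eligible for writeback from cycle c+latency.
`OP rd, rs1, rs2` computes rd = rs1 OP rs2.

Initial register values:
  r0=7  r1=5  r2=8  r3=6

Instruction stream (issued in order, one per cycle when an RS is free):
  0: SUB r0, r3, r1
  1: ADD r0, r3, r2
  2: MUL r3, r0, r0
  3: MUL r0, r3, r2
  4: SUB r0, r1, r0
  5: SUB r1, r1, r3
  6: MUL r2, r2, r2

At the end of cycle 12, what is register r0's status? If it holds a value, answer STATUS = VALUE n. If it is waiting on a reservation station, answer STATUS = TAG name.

STATUS = TAG Add1

cycle 1: issue SUB r0<-Add1 // r0:Add1,r1:5,r2:8,r3:6
cycle 2: issue ADD r0<-Add2 // r0:Add2,r1:5,r2:8,r3:6
cycle 3: CDB Add1=1; issue MUL r3<-Mul1 // r0:Add2,r1:5,r2:8,r3:Mul1
cycle 4: CDB Add2=14; issue MUL r0<-Mul2 // r0:Mul2,r1:5,r2:8,r3:Mul1
cycle 5: issue SUB r0<-Add1 // r0:Add1,r1:5,r2:8,r3:Mul1
cycle 6: issue SUB r1<-Add2 // r0:Add1,r1:Add2,r2:8,r3:Mul1
cycle 7: stall // r0:Add1,r1:Add2,r2:8,r3:Mul1
cycle 8: stall // r0:Add1,r1:Add2,r2:8,r3:Mul1
cycle 9: CDB Mul1=196; issue MUL r2<-Mul1 // r0:Add1,r1:Add2,r2:Mul1,r3:196
cycle 10: - // r0:Add1,r1:Add2,r2:Mul1,r3:196
cycle 11: CDB Add2=-191 // r0:Add1,r1:-191,r2:Mul1,r3:196
cycle 12: - // r0:Add1,r1:-191,r2:Mul1,r3:196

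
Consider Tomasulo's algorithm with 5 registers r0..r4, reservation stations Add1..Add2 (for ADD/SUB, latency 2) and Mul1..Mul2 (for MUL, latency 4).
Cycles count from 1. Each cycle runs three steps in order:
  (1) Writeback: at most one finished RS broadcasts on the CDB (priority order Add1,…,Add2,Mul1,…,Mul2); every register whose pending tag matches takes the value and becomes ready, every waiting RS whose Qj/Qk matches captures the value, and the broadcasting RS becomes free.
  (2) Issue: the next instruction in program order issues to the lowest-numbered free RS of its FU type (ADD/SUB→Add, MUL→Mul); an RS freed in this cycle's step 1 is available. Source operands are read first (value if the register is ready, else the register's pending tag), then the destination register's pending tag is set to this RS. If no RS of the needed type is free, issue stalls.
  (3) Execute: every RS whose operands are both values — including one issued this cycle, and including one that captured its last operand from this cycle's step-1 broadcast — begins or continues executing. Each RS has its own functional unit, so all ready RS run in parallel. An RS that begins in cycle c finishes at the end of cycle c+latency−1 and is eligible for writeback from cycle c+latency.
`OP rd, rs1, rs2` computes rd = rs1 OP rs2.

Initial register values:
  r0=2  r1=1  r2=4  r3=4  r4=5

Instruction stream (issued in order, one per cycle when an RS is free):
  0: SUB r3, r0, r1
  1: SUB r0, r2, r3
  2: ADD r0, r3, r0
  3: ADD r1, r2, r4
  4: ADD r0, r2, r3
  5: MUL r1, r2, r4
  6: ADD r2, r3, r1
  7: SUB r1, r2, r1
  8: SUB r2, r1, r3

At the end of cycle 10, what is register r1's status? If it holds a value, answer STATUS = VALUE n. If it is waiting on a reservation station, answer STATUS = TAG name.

cycle 1: issue SUB r3<-Add1 // r0:2,r1:1,r2:4,r3:Add1,r4:5
cycle 2: issue SUB r0<-Add2 // r0:Add2,r1:1,r2:4,r3:Add1,r4:5
cycle 3: CDB Add1=1; issue ADD r0<-Add1 // r0:Add1,r1:1,r2:4,r3:1,r4:5
cycle 4: stall // r0:Add1,r1:1,r2:4,r3:1,r4:5
cycle 5: CDB Add2=3; issue ADD r1<-Add2 // r0:Add1,r1:Add2,r2:4,r3:1,r4:5
cycle 6: stall // r0:Add1,r1:Add2,r2:4,r3:1,r4:5
cycle 7: CDB Add1=4; issue ADD r0<-Add1 // r0:Add1,r1:Add2,r2:4,r3:1,r4:5
cycle 8: CDB Add2=9; issue MUL r1<-Mul1 // r0:Add1,r1:Mul1,r2:4,r3:1,r4:5
cycle 9: CDB Add1=5; issue ADD r2<-Add1 // r0:5,r1:Mul1,r2:Add1,r3:1,r4:5
cycle 10: issue SUB r1<-Add2 // r0:5,r1:Add2,r2:Add1,r3:1,r4:5

STATUS = TAG Add2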